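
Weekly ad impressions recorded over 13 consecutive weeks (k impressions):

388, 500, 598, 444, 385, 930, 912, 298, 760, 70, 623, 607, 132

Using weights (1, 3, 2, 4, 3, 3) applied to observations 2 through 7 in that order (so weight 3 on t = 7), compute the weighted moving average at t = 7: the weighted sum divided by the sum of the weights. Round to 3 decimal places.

640.500

Weighted sum: 1·500 + 3·598 + 2·444 + 4·385 + 3·930 + 3·912 = 500 + 1794 + 888 + 1540 + 2790 + 2736 = 10248
Weight total: 1 + 3 + 2 + 4 + 3 + 3 = 16
WMA = 10248 / 16 = 640.500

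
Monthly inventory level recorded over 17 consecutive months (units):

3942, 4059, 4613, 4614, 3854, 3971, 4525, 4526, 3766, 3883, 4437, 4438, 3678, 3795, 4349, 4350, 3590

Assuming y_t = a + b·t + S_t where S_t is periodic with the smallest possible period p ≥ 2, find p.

First differences y_{t+1} − y_t: 117, 554, 1, -760, 117, 554, 1, -760, 117, 554, …
The difference pattern repeats every 4 terms and not for any smaller step, so p = 4.

4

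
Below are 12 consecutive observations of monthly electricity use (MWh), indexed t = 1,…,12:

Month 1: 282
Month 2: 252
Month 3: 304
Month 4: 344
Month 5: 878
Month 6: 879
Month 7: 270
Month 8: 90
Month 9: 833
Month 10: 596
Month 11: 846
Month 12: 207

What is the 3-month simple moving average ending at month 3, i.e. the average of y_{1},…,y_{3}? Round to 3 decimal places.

279.333

Sum of periods 1–3: 282 + 252 + 304 = 838
Divide by 3: 838 / 3 = 279.333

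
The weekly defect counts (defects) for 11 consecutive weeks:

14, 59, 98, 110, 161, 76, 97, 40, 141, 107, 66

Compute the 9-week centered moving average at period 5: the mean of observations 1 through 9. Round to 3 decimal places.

88.444

Sum of periods 1–9: 14 + 59 + 98 + 110 + 161 + 76 + 97 + 40 + 141 = 796
Divide by 9: 796 / 9 = 88.444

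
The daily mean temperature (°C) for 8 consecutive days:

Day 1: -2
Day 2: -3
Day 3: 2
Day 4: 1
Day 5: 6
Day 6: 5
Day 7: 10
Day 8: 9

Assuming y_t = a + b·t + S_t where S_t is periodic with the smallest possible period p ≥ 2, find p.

First differences y_{t+1} − y_t: -1, 5, -1, 5, -1, 5, …
The difference pattern repeats every 2 terms and not for any smaller step, so p = 2.

2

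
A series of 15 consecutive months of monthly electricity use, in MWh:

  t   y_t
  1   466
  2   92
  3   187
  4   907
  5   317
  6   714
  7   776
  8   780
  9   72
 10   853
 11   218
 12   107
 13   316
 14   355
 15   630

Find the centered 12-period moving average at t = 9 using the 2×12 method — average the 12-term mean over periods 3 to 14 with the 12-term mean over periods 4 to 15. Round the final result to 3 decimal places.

485.292

Sum over 3–14: 187 + 907 + 317 + 714 + 776 + 780 + 72 + 853 + 218 + 107 + 316 + 355 = 5602
Sum over 4–15: 907 + 317 + 714 + 776 + 780 + 72 + 853 + 218 + 107 + 316 + 355 + 630 = 6045
CMA at t=9 = (5602 + 6045) / (2·12) = 11647 / 24 = 485.292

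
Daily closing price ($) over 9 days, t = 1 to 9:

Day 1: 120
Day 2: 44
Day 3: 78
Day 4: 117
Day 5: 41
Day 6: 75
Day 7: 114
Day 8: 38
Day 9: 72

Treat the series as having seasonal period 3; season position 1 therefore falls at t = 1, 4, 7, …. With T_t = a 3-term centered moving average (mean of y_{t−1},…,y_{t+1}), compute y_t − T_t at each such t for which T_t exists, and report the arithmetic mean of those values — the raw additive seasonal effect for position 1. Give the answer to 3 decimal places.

38.333

Season position 1 occurs at t = 4, 7 (where T_t is defined).
t=4: T_4 = 78.66667; y_4 − T_4 = 117 − 78.66667 = 38.33333
t=7: T_7 = 75.66667; y_7 − T_7 = 114 − 75.66667 = 38.33333
Mean deviation: (38.33333 + 38.33333) / 2 = 38.333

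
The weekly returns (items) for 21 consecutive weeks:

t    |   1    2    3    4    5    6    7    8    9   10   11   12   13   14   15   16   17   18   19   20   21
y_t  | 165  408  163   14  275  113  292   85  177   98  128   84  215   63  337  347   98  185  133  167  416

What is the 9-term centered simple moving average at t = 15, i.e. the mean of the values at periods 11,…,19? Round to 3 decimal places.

176.667

Sum of periods 11–19: 128 + 84 + 215 + 63 + 337 + 347 + 98 + 185 + 133 = 1590
Divide by 9: 1590 / 9 = 176.667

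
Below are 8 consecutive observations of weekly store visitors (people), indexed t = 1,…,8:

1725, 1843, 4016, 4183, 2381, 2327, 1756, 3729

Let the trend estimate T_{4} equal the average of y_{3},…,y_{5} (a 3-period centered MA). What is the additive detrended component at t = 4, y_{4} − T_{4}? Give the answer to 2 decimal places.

Trend T_4 = (4016 + 4183 + 2381) / 3 = 10580/3 = 3526.6667
Detrended value: 4183 − 3526.6667 = 656.33

656.33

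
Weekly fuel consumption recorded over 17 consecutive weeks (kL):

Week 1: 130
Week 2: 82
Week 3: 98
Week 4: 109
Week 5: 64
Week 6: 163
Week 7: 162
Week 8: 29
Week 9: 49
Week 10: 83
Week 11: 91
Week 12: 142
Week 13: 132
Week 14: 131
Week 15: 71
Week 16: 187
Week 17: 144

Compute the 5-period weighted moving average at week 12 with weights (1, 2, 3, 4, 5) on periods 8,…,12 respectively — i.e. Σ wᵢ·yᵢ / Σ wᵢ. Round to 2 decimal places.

96.67

Weighted sum: 1·29 + 2·49 + 3·83 + 4·91 + 5·142 = 29 + 98 + 249 + 364 + 710 = 1450
Weight total: 1 + 2 + 3 + 4 + 5 = 15
WMA = 1450 / 15 = 96.67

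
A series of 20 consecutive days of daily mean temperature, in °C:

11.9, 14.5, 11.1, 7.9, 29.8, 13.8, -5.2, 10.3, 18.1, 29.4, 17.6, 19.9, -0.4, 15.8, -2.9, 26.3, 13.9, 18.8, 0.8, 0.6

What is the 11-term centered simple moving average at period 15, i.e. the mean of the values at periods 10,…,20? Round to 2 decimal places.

Sum of periods 10–20: 29.4 + 17.6 + 19.9 + (-0.4) + 15.8 + (-2.9) + 26.3 + 13.9 + 18.8 + 0.8 + 0.6 = 139.8
Divide by 11: 139.8 / 11 = 12.71

12.71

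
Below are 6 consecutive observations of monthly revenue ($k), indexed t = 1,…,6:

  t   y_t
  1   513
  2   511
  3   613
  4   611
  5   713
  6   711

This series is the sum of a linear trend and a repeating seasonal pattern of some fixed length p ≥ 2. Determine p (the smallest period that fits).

2

First differences y_{t+1} − y_t: -2, 102, -2, 102, -2, …
The difference pattern repeats every 2 terms and not for any smaller step, so p = 2.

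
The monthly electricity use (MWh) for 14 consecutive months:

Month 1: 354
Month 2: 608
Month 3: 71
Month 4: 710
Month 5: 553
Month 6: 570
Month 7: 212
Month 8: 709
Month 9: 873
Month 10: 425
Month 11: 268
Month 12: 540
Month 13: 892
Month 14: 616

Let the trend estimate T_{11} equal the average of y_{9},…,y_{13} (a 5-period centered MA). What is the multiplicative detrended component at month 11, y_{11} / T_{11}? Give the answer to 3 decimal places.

0.447

Trend T_11 = (873 + 425 + 268 + 540 + 892) / 5 = 2998/5 = 599.60000
Ratio to trend: 268 / 599.60000 = 0.447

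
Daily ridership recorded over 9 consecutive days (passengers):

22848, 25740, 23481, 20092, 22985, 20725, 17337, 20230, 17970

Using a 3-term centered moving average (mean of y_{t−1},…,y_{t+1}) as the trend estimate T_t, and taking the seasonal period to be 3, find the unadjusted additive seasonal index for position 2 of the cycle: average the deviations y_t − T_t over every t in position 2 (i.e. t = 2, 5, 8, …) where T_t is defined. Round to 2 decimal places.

1717.44

Season position 2 occurs at t = 2, 5, 8 (where T_t is defined).
t=2: T_2 = 24023.0000; y_2 − T_2 = 25740 − 24023.0000 = 1717.0000
t=5: T_5 = 21267.3333; y_5 − T_5 = 22985 − 21267.3333 = 1717.6667
t=8: T_8 = 18512.3333; y_8 − T_8 = 20230 − 18512.3333 = 1717.6667
Mean deviation: (1717.0000 + 1717.6667 + 1717.6667) / 3 = 1717.44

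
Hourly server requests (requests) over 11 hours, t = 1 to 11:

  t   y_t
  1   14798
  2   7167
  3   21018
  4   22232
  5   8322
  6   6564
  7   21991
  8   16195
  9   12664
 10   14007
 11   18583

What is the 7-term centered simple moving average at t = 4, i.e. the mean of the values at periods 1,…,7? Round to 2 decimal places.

14584.57

Sum of periods 1–7: 14798 + 7167 + 21018 + 22232 + 8322 + 6564 + 21991 = 102092
Divide by 7: 102092 / 7 = 14584.57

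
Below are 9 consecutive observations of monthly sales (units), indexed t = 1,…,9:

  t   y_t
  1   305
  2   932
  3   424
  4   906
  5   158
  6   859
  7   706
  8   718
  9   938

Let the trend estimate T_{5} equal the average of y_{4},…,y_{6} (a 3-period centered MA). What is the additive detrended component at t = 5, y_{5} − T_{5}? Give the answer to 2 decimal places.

-483.00

Trend T_5 = (906 + 158 + 859) / 3 = 1923/3 = 641.0000
Detrended value: 158 − 641.0000 = -483.00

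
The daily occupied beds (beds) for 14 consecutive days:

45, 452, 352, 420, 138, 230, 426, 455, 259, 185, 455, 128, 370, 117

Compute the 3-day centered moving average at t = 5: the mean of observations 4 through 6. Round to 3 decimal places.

262.667

Sum of periods 4–6: 420 + 138 + 230 = 788
Divide by 3: 788 / 3 = 262.667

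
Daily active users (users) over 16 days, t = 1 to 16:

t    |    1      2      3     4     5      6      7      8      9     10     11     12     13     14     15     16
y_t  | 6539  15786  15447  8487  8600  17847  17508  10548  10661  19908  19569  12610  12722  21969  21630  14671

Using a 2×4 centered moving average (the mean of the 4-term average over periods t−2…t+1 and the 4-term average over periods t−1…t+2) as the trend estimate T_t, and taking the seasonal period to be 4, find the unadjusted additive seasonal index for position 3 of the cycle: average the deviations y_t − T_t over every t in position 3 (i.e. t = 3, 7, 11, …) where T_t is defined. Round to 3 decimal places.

Season position 3 occurs at t = 3, 7, 11 (where T_t is defined).
t=3: T_3 = 11822.37500; y_3 − T_3 = 15447 − 11822.37500 = 3624.62500
t=7: T_7 = 13883.37500; y_7 − T_7 = 17508 − 13883.37500 = 3624.62500
t=11: T_11 = 15944.62500; y_11 − T_11 = 19569 − 15944.62500 = 3624.37500
Mean deviation: (3624.62500 + 3624.62500 + 3624.37500) / 3 = 3624.542

3624.542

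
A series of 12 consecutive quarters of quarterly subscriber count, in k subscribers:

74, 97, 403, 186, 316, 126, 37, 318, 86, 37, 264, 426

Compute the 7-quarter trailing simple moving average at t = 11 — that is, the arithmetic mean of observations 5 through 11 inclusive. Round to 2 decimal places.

169.14

Sum of periods 5–11: 316 + 126 + 37 + 318 + 86 + 37 + 264 = 1184
Divide by 7: 1184 / 7 = 169.14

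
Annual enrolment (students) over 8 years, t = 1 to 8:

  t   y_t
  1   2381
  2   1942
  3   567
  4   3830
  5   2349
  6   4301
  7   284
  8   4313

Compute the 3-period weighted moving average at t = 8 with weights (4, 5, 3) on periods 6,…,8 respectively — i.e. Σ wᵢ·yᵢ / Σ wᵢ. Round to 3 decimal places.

2630.250

Weighted sum: 4·4301 + 5·284 + 3·4313 = 17204 + 1420 + 12939 = 31563
Weight total: 4 + 5 + 3 = 12
WMA = 31563 / 12 = 2630.250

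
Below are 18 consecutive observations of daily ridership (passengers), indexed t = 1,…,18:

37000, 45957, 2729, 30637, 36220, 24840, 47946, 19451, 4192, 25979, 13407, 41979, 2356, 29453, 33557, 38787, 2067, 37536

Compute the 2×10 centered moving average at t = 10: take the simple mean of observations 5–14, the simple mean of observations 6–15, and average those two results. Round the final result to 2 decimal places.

24449.15

Sum over 5–14: 36220 + 24840 + 47946 + 19451 + 4192 + 25979 + 13407 + 41979 + 2356 + 29453 = 245823
Sum over 6–15: 24840 + 47946 + 19451 + 4192 + 25979 + 13407 + 41979 + 2356 + 29453 + 33557 = 243160
CMA at t=10 = (245823 + 243160) / (2·10) = 488983 / 20 = 24449.15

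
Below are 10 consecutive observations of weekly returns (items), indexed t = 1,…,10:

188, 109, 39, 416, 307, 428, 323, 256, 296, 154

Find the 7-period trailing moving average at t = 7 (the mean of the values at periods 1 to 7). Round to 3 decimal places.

Sum of periods 1–7: 188 + 109 + 39 + 416 + 307 + 428 + 323 = 1810
Divide by 7: 1810 / 7 = 258.571

258.571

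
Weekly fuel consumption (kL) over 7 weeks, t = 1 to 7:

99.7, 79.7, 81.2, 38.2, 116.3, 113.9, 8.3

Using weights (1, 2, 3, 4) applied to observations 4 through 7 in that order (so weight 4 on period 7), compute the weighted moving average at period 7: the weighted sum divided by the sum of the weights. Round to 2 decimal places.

Weighted sum: 1·38.2 + 2·116.3 + 3·113.9 + 4·8.3 = 38.2 + 232.6 + 341.7 + 33.2 = 645.7
Weight total: 1 + 2 + 3 + 4 = 10
WMA = 645.7 / 10 = 64.57

64.57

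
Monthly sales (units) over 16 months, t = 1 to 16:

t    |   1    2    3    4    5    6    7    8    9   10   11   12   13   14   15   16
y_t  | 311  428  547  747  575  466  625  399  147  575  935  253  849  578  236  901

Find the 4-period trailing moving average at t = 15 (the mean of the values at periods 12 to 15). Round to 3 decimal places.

Sum of periods 12–15: 253 + 849 + 578 + 236 = 1916
Divide by 4: 1916 / 4 = 479.000

479.000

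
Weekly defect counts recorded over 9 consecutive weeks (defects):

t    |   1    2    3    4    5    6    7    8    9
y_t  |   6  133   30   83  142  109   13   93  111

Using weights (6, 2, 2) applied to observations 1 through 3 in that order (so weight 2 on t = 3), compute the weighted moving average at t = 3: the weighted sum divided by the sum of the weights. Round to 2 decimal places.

Weighted sum: 6·6 + 2·133 + 2·30 = 36 + 266 + 60 = 362
Weight total: 6 + 2 + 2 = 10
WMA = 362 / 10 = 36.20

36.20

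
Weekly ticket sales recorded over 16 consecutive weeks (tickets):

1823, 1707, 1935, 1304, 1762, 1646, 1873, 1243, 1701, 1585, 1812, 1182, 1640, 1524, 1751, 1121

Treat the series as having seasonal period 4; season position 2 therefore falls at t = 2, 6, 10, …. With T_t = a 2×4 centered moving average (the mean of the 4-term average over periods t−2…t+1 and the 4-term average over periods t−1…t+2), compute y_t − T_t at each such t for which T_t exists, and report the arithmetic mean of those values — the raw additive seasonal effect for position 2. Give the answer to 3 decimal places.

Season position 2 occurs at t = 6, 10, 14 (where T_t is defined).
t=6: T_6 = 1638.62500; y_6 − T_6 = 1646 − 1638.62500 = 7.37500
t=10: T_10 = 1577.62500; y_10 − T_10 = 1585 − 1577.62500 = 7.37500
t=14: T_14 = 1516.62500; y_14 − T_14 = 1524 − 1516.62500 = 7.37500
Mean deviation: (7.37500 + 7.37500 + 7.37500) / 3 = 7.375

7.375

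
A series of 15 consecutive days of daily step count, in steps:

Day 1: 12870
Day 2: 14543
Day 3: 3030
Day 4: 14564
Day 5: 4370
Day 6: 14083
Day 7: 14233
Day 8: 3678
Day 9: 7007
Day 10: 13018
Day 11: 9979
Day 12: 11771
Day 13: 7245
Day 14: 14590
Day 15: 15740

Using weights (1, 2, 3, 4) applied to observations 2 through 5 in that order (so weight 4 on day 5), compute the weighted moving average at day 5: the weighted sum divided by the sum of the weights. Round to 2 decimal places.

8177.50

Weighted sum: 1·14543 + 2·3030 + 3·14564 + 4·4370 = 14543 + 6060 + 43692 + 17480 = 81775
Weight total: 1 + 2 + 3 + 4 = 10
WMA = 81775 / 10 = 8177.50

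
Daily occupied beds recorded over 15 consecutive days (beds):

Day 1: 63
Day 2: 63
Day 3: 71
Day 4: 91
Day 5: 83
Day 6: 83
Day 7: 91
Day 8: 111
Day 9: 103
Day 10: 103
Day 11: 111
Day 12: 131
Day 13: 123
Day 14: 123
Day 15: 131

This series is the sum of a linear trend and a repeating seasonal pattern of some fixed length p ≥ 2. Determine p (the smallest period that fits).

First differences y_{t+1} − y_t: 0, 8, 20, -8, 0, 8, 20, -8, 0, 8, …
The difference pattern repeats every 4 terms and not for any smaller step, so p = 4.

4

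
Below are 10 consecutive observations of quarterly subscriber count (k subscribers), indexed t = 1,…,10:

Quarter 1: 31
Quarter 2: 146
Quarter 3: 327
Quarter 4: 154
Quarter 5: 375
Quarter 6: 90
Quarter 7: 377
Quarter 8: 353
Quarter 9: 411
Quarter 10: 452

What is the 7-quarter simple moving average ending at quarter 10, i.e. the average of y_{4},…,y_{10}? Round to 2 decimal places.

316.00

Sum of periods 4–10: 154 + 375 + 90 + 377 + 353 + 411 + 452 = 2212
Divide by 7: 2212 / 7 = 316.00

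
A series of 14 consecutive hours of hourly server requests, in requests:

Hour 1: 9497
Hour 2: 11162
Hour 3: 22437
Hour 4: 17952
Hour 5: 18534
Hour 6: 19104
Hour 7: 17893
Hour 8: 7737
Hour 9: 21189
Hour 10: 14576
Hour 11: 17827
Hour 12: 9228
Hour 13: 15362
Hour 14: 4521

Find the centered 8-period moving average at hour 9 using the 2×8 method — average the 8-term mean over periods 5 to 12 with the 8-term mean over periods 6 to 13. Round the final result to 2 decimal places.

Sum over 5–12: 18534 + 19104 + 17893 + 7737 + 21189 + 14576 + 17827 + 9228 = 126088
Sum over 6–13: 19104 + 17893 + 7737 + 21189 + 14576 + 17827 + 9228 + 15362 = 122916
CMA at t=9 = (126088 + 122916) / (2·8) = 249004 / 16 = 15562.75

15562.75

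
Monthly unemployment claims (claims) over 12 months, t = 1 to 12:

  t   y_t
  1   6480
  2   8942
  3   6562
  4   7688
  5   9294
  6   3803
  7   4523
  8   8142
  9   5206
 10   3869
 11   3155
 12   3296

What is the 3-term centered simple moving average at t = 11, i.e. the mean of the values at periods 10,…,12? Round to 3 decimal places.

3440.000

Sum of periods 10–12: 3869 + 3155 + 3296 = 10320
Divide by 3: 10320 / 3 = 3440.000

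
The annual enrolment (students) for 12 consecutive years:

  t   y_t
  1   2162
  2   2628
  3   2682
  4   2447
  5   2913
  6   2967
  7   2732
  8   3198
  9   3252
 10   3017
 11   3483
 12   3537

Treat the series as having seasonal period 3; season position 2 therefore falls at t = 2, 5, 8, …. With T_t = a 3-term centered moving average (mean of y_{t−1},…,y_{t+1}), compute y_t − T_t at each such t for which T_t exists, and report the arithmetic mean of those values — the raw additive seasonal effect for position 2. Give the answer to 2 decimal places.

137.33

Season position 2 occurs at t = 2, 5, 8, 11 (where T_t is defined).
t=2: T_2 = 2490.6667; y_2 − T_2 = 2628 − 2490.6667 = 137.3333
t=5: T_5 = 2775.6667; y_5 − T_5 = 2913 − 2775.6667 = 137.3333
t=8: T_8 = 3060.6667; y_8 − T_8 = 3198 − 3060.6667 = 137.3333
t=11: T_11 = 3345.6667; y_11 − T_11 = 3483 − 3345.6667 = 137.3333
Mean deviation: (137.3333 + 137.3333 + 137.3333 + 137.3333) / 4 = 137.33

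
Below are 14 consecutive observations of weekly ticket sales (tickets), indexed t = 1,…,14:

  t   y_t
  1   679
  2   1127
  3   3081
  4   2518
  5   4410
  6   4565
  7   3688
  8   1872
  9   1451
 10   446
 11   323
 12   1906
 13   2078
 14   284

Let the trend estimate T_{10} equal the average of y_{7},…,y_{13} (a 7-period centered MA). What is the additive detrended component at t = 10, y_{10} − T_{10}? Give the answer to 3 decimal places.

-1234.571

Trend T_10 = (3688 + 1872 + 1451 + 446 + 323 + 1906 + 2078) / 7 = 11764/7 = 1680.57143
Detrended value: 446 − 1680.57143 = -1234.571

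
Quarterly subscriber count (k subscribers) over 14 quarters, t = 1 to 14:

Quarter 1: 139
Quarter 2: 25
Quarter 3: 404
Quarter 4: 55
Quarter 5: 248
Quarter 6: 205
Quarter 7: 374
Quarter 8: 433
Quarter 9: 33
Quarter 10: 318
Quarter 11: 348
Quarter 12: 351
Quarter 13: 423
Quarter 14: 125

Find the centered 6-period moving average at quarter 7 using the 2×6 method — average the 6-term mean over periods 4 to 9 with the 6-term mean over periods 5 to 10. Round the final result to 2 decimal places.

246.58

Sum over 4–9: 55 + 248 + 205 + 374 + 433 + 33 = 1348
Sum over 5–10: 248 + 205 + 374 + 433 + 33 + 318 = 1611
CMA at t=7 = (1348 + 1611) / (2·6) = 2959 / 12 = 246.58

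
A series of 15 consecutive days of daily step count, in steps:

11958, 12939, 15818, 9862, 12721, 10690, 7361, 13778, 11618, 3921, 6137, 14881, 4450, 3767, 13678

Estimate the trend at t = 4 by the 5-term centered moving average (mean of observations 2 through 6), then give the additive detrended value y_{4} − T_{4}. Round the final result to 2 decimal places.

Trend T_4 = (12939 + 15818 + 9862 + 12721 + 10690) / 5 = 62030/5 = 12406.0000
Detrended value: 9862 − 12406.0000 = -2544.00

-2544.00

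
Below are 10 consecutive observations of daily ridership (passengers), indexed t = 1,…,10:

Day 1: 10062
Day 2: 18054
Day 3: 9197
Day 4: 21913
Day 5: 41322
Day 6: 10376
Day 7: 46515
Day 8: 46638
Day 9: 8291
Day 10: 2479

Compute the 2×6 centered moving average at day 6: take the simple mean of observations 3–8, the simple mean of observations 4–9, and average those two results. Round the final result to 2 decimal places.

Sum over 3–8: 9197 + 21913 + 41322 + 10376 + 46515 + 46638 = 175961
Sum over 4–9: 21913 + 41322 + 10376 + 46515 + 46638 + 8291 = 175055
CMA at t=6 = (175961 + 175055) / (2·6) = 351016 / 12 = 29251.33

29251.33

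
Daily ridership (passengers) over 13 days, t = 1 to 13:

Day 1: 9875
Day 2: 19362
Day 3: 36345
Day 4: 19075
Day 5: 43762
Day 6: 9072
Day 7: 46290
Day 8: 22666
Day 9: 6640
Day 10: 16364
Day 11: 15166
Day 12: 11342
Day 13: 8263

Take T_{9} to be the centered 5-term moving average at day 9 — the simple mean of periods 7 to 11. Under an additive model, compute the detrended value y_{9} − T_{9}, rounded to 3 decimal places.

-14785.200

Trend T_9 = (46290 + 22666 + 6640 + 16364 + 15166) / 5 = 107126/5 = 21425.20000
Detrended value: 6640 − 21425.20000 = -14785.200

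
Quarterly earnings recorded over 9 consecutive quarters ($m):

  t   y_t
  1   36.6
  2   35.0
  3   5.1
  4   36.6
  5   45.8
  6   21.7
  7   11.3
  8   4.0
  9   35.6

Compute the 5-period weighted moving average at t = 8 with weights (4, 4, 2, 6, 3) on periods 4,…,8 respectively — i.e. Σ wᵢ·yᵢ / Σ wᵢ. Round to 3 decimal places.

Weighted sum: 4·36.6 + 4·45.8 + 2·21.7 + 6·11.3 + 3·4.0 = 146.4 + 183.2 + 43.4 + 67.8 + 12.0 = 452.8
Weight total: 4 + 4 + 2 + 6 + 3 = 19
WMA = 452.8 / 19 = 23.832

23.832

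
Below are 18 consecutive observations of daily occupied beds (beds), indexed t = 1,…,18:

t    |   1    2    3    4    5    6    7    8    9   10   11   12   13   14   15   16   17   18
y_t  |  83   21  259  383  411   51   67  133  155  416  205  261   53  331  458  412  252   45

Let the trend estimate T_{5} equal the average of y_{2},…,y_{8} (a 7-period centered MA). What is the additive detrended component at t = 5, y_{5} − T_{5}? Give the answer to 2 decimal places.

Trend T_5 = (21 + 259 + 383 + 411 + 51 + 67 + 133) / 7 = 1325/7 = 189.2857
Detrended value: 411 − 189.2857 = 221.71

221.71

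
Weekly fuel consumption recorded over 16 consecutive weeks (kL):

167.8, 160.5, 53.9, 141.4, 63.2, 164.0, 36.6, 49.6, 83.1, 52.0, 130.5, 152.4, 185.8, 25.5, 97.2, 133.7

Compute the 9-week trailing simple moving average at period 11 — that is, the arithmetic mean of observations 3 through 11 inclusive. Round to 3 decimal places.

86.033

Sum of periods 3–11: 53.9 + 141.4 + 63.2 + 164.0 + 36.6 + 49.6 + 83.1 + 52.0 + 130.5 = 774.3
Divide by 9: 774.3 / 9 = 86.033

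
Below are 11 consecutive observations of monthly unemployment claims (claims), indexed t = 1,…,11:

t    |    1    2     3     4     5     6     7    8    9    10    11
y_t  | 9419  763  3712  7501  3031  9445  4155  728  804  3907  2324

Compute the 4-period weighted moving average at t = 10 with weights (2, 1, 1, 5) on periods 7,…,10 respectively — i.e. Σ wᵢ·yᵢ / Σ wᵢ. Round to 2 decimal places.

3264.11

Weighted sum: 2·4155 + 1·728 + 1·804 + 5·3907 = 8310 + 728 + 804 + 19535 = 29377
Weight total: 2 + 1 + 1 + 5 = 9
WMA = 29377 / 9 = 3264.11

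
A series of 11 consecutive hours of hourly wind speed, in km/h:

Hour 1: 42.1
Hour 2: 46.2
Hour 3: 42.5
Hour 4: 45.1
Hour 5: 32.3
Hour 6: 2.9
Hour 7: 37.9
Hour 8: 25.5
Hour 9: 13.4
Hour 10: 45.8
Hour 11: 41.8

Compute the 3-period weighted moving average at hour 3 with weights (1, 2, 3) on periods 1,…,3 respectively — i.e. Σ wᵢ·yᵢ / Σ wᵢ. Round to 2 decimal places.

43.67

Weighted sum: 1·42.1 + 2·46.2 + 3·42.5 = 42.1 + 92.4 + 127.5 = 262.0
Weight total: 1 + 2 + 3 = 6
WMA = 262.0 / 6 = 43.67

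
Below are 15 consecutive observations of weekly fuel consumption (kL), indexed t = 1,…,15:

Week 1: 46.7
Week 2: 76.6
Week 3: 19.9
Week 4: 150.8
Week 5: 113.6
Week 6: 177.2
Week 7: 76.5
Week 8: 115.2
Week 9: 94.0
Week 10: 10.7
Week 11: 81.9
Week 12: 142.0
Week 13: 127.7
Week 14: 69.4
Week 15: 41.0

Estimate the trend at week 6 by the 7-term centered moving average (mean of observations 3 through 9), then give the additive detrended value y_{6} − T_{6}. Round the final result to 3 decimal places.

70.457

Trend T_6 = (19.9 + 150.8 + 113.6 + 177.2 + 76.5 + 115.2 + 94.0) / 7 = 747.2/7 = 106.74286
Detrended value: 177.2 − 106.74286 = 70.457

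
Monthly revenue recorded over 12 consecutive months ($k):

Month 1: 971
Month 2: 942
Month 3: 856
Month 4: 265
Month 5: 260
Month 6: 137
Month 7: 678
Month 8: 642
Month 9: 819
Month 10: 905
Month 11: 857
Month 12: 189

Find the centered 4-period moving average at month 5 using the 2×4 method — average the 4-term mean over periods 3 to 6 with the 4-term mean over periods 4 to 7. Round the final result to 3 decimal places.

357.250

Sum over 3–6: 856 + 265 + 260 + 137 = 1518
Sum over 4–7: 265 + 260 + 137 + 678 = 1340
CMA at t=5 = (1518 + 1340) / (2·4) = 2858 / 8 = 357.250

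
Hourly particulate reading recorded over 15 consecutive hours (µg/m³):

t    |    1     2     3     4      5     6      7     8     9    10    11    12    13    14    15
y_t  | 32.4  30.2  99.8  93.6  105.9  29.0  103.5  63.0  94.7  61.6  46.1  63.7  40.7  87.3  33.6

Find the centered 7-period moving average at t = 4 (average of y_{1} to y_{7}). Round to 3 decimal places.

Sum of periods 1–7: 32.4 + 30.2 + 99.8 + 93.6 + 105.9 + 29.0 + 103.5 = 494.4
Divide by 7: 494.4 / 7 = 70.629

70.629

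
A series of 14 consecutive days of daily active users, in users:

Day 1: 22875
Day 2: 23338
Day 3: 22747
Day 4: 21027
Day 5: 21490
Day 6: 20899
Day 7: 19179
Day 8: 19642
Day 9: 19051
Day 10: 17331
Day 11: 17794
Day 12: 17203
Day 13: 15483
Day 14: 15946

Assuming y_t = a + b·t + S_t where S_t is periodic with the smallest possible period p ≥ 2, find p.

First differences y_{t+1} − y_t: 463, -591, -1720, 463, -591, -1720, 463, -591, …
The difference pattern repeats every 3 terms and not for any smaller step, so p = 3.

3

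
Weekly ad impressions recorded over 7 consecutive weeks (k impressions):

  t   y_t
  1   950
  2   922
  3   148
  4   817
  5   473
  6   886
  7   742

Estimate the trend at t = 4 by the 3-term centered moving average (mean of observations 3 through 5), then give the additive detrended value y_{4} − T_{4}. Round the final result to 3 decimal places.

Trend T_4 = (148 + 817 + 473) / 3 = 1438/3 = 479.33333
Detrended value: 817 − 479.33333 = 337.667

337.667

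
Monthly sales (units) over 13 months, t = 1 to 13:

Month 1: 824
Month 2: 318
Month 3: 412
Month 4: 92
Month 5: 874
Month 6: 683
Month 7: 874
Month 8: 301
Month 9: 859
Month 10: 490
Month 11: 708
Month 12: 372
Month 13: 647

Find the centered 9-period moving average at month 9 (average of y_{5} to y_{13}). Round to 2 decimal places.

645.33

Sum of periods 5–13: 874 + 683 + 874 + 301 + 859 + 490 + 708 + 372 + 647 = 5808
Divide by 9: 5808 / 9 = 645.33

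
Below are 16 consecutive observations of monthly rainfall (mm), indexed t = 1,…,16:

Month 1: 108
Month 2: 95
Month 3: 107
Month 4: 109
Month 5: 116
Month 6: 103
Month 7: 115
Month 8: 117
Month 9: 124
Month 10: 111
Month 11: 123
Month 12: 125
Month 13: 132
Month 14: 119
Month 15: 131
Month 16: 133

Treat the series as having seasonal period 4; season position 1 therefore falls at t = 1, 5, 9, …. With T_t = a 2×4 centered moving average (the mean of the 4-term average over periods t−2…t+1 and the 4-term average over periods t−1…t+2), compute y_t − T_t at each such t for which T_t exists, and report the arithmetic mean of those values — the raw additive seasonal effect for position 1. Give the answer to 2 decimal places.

6.25

Season position 1 occurs at t = 5, 9, 13 (where T_t is defined).
t=5: T_5 = 109.7500; y_5 − T_5 = 116 − 109.7500 = 6.2500
t=9: T_9 = 117.7500; y_9 − T_9 = 124 − 117.7500 = 6.2500
t=13: T_13 = 125.7500; y_13 − T_13 = 132 − 125.7500 = 6.2500
Mean deviation: (6.2500 + 6.2500 + 6.2500) / 3 = 6.25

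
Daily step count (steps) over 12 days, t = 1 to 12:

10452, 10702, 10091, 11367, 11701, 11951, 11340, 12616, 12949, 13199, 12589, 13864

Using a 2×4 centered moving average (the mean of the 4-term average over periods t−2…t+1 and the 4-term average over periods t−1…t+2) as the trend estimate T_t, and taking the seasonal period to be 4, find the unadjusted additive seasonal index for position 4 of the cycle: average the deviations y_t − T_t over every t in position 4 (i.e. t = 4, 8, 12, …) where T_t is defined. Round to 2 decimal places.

245.81

Season position 4 occurs at t = 4, 8 (where T_t is defined).
t=4: T_4 = 11121.3750; y_4 − T_4 = 11367 − 11121.3750 = 245.6250
t=8: T_8 = 12370.0000; y_8 − T_8 = 12616 − 12370.0000 = 246.0000
Mean deviation: (245.6250 + 246.0000) / 2 = 245.81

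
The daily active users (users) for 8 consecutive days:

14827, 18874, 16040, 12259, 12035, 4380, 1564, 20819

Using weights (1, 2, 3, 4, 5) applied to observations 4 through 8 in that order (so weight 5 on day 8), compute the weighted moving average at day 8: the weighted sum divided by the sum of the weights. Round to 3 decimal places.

Weighted sum: 1·12259 + 2·12035 + 3·4380 + 4·1564 + 5·20819 = 12259 + 24070 + 13140 + 6256 + 104095 = 159820
Weight total: 1 + 2 + 3 + 4 + 5 = 15
WMA = 159820 / 15 = 10654.667

10654.667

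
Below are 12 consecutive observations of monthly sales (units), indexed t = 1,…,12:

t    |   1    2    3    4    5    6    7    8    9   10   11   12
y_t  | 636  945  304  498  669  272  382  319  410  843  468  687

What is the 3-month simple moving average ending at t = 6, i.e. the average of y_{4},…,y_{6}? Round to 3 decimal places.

Sum of periods 4–6: 498 + 669 + 272 = 1439
Divide by 3: 1439 / 3 = 479.667

479.667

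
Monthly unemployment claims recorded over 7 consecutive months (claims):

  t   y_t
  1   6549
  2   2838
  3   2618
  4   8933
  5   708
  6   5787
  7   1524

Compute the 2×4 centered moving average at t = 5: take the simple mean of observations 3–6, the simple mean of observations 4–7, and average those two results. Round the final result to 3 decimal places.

Sum over 3–6: 2618 + 8933 + 708 + 5787 = 18046
Sum over 4–7: 8933 + 708 + 5787 + 1524 = 16952
CMA at t=5 = (18046 + 16952) / (2·4) = 34998 / 8 = 4374.750

4374.750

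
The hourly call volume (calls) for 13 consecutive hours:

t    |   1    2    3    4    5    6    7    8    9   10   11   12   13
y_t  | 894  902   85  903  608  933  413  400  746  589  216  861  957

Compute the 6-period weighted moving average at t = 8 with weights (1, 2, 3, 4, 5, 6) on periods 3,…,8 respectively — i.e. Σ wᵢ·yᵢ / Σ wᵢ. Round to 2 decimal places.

Weighted sum: 1·85 + 2·903 + 3·608 + 4·933 + 5·413 + 6·400 = 85 + 1806 + 1824 + 3732 + 2065 + 2400 = 11912
Weight total: 1 + 2 + 3 + 4 + 5 + 6 = 21
WMA = 11912 / 21 = 567.24

567.24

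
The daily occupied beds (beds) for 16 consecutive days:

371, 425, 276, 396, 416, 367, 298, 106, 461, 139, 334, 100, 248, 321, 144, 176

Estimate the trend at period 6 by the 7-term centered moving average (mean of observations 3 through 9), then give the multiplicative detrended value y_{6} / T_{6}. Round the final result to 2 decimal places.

Trend T_6 = (276 + 396 + 416 + 367 + 298 + 106 + 461) / 7 = 2320/7 = 331.4286
Ratio to trend: 367 / 331.4286 = 1.11

1.11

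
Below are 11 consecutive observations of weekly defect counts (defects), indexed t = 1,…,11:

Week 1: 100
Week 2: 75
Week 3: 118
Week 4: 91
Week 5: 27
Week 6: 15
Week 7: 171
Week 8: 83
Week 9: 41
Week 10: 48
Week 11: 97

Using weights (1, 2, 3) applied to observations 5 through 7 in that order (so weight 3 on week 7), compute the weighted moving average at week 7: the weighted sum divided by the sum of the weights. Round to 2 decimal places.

Weighted sum: 1·27 + 2·15 + 3·171 = 27 + 30 + 513 = 570
Weight total: 1 + 2 + 3 = 6
WMA = 570 / 6 = 95.00

95.00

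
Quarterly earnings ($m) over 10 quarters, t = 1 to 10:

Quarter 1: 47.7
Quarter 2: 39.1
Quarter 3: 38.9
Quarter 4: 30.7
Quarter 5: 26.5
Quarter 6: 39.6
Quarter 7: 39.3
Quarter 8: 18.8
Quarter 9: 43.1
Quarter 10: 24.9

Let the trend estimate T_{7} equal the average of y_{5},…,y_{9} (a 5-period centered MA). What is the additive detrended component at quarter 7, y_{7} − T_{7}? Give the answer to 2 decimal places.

5.84

Trend T_7 = (26.5 + 39.6 + 39.3 + 18.8 + 43.1) / 5 = 167.3/5 = 33.4600
Detrended value: 39.3 − 33.4600 = 5.84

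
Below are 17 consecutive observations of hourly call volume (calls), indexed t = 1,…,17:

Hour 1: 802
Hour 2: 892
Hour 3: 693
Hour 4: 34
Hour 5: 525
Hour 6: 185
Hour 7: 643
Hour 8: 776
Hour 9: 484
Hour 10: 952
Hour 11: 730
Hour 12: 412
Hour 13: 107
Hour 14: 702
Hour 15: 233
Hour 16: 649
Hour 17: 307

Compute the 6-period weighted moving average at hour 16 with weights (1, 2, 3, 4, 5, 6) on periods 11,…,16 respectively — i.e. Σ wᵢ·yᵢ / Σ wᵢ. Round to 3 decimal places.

463.905

Weighted sum: 1·730 + 2·412 + 3·107 + 4·702 + 5·233 + 6·649 = 730 + 824 + 321 + 2808 + 1165 + 3894 = 9742
Weight total: 1 + 2 + 3 + 4 + 5 + 6 = 21
WMA = 9742 / 21 = 463.905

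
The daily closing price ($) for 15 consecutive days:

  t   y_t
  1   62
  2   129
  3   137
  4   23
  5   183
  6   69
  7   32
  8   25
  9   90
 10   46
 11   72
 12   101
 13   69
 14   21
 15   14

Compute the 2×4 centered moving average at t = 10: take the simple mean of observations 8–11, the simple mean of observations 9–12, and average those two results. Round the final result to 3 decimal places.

67.750

Sum over 8–11: 25 + 90 + 46 + 72 = 233
Sum over 9–12: 90 + 46 + 72 + 101 = 309
CMA at t=10 = (233 + 309) / (2·4) = 542 / 8 = 67.750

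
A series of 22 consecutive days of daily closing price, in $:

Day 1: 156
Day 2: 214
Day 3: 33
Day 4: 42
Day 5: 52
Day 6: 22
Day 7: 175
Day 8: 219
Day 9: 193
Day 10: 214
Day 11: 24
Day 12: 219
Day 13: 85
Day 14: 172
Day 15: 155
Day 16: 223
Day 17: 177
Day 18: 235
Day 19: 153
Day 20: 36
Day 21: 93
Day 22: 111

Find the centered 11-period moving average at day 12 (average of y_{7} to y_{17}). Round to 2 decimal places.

Sum of periods 7–17: 175 + 219 + 193 + 214 + 24 + 219 + 85 + 172 + 155 + 223 + 177 = 1856
Divide by 11: 1856 / 11 = 168.73

168.73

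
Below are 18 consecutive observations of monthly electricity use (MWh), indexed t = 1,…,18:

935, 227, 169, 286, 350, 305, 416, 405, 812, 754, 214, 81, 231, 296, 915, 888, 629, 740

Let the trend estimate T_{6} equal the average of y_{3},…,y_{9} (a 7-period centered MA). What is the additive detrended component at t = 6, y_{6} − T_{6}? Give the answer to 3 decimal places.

-86.857

Trend T_6 = (169 + 286 + 350 + 305 + 416 + 405 + 812) / 7 = 2743/7 = 391.85714
Detrended value: 305 − 391.85714 = -86.857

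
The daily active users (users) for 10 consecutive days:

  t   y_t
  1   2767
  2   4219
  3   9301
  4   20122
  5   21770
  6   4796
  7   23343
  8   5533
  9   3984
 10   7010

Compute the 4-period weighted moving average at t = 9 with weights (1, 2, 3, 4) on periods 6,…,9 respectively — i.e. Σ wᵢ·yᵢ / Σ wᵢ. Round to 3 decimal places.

Weighted sum: 1·4796 + 2·23343 + 3·5533 + 4·3984 = 4796 + 46686 + 16599 + 15936 = 84017
Weight total: 1 + 2 + 3 + 4 = 10
WMA = 84017 / 10 = 8401.700

8401.700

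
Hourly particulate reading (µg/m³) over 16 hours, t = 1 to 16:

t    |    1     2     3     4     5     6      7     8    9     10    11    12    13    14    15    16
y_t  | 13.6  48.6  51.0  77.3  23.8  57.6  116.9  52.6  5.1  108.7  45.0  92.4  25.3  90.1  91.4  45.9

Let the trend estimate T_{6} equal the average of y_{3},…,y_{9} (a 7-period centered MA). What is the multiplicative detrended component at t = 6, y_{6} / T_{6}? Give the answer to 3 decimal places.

1.049

Trend T_6 = (51.0 + 77.3 + 23.8 + 57.6 + 116.9 + 52.6 + 5.1) / 7 = 384.3/7 = 54.90000
Ratio to trend: 57.6 / 54.90000 = 1.049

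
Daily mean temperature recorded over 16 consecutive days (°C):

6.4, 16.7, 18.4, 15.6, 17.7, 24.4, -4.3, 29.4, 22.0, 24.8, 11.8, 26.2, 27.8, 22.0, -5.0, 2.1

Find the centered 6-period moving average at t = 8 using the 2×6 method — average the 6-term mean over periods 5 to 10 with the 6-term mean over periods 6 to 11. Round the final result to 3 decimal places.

Sum over 5–10: 17.7 + 24.4 + (-4.3) + 29.4 + 22.0 + 24.8 = 114.0
Sum over 6–11: 24.4 + (-4.3) + 29.4 + 22.0 + 24.8 + 11.8 = 108.1
CMA at t=8 = (114.0 + 108.1) / (2·6) = 222.1 / 12 = 18.508

18.508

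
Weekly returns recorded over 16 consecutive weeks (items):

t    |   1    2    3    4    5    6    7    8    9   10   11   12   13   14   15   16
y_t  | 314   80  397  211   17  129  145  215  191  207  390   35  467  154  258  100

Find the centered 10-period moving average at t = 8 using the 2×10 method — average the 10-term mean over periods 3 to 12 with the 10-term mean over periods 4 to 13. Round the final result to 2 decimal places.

Sum over 3–12: 397 + 211 + 17 + 129 + 145 + 215 + 191 + 207 + 390 + 35 = 1937
Sum over 4–13: 211 + 17 + 129 + 145 + 215 + 191 + 207 + 390 + 35 + 467 = 2007
CMA at t=8 = (1937 + 2007) / (2·10) = 3944 / 20 = 197.20

197.20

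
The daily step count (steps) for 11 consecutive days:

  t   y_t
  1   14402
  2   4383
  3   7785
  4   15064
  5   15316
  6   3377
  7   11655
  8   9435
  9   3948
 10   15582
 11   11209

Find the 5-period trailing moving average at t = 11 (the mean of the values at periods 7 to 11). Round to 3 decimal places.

10365.800

Sum of periods 7–11: 11655 + 9435 + 3948 + 15582 + 11209 = 51829
Divide by 5: 51829 / 5 = 10365.800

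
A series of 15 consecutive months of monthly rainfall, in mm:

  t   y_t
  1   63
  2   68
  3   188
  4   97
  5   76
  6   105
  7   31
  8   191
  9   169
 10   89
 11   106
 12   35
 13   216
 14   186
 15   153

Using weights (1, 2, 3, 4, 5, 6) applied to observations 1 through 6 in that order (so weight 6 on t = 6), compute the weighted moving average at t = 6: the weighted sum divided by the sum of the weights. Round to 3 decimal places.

102.905

Weighted sum: 1·63 + 2·68 + 3·188 + 4·97 + 5·76 + 6·105 = 63 + 136 + 564 + 388 + 380 + 630 = 2161
Weight total: 1 + 2 + 3 + 4 + 5 + 6 = 21
WMA = 2161 / 21 = 102.905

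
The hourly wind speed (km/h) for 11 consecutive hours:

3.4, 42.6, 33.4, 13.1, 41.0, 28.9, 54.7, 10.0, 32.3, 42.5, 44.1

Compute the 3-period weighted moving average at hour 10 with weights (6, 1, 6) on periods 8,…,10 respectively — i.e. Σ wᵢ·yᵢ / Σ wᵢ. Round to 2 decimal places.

Weighted sum: 6·10.0 + 1·32.3 + 6·42.5 = 60.0 + 32.3 + 255.0 = 347.3
Weight total: 6 + 1 + 6 = 13
WMA = 347.3 / 13 = 26.72

26.72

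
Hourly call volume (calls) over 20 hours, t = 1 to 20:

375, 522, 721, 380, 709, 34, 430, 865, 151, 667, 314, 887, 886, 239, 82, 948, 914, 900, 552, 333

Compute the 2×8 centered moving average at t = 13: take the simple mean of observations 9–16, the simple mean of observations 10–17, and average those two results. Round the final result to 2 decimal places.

569.44

Sum over 9–16: 151 + 667 + 314 + 887 + 886 + 239 + 82 + 948 = 4174
Sum over 10–17: 667 + 314 + 887 + 886 + 239 + 82 + 948 + 914 = 4937
CMA at t=13 = (4174 + 4937) / (2·8) = 9111 / 16 = 569.44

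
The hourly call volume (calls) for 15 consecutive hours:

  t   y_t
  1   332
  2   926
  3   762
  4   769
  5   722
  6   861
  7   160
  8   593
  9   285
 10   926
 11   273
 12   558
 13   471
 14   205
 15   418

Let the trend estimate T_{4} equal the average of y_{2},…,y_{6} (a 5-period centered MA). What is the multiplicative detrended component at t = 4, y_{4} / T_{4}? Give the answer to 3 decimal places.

0.952

Trend T_4 = (926 + 762 + 769 + 722 + 861) / 5 = 4040/5 = 808.00000
Ratio to trend: 769 / 808.00000 = 0.952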